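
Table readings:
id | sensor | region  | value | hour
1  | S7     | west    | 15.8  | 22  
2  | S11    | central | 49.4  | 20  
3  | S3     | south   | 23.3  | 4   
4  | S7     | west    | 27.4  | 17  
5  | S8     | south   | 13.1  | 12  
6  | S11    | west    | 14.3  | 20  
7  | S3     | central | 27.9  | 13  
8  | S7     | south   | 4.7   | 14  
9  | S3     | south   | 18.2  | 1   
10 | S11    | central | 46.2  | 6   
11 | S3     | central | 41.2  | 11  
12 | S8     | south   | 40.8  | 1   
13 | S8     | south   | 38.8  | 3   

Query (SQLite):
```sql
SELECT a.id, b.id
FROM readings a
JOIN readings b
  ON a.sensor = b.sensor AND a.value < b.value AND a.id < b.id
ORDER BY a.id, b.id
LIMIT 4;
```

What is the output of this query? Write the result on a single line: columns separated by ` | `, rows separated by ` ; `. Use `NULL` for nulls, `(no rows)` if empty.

1 | 4 ; 3 | 7 ; 3 | 11 ; 5 | 12

Pairs (a,b) with same sensor, a.value < b.value, a.id < b.id.
sensor groups: S11:{2,6,10} S3:{3,7,9,11} S7:{1,4,8} S8:{5,12,13}
Ordered by (a.id, b.id); first 4.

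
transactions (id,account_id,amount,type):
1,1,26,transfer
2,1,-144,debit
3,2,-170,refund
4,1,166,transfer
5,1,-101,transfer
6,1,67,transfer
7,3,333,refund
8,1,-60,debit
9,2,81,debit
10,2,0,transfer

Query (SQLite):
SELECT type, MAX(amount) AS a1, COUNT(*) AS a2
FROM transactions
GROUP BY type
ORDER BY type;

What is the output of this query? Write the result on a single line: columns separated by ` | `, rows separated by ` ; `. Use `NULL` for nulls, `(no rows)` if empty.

debit | 81 | 3 ; refund | 333 | 2 ; transfer | 166 | 5

Group transactions by type.
Per group compute: MAX(amount), COUNT(*).
  debit: ids {2, 8, 9} → MAX(amount)=81, COUNT(*)=3
  refund: ids {3, 7} → MAX(amount)=333, COUNT(*)=2
  transfer: ids {1, 4, 5, 6, 10} → MAX(amount)=166, COUNT(*)=5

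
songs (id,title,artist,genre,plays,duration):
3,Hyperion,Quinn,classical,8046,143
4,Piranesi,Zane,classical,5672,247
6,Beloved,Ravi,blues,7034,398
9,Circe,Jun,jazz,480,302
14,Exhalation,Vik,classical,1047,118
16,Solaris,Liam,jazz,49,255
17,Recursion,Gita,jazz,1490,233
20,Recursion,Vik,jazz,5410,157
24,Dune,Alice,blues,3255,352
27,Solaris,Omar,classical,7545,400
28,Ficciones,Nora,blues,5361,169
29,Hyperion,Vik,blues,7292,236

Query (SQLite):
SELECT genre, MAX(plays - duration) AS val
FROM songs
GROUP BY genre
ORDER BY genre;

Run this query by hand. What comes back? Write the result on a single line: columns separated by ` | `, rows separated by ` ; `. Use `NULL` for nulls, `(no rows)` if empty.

For each row compute plays - duration.
Group by genre; take MAX of the expression per group.
  blues: ids {6, 24, 28, 29} → MAX(plays - duration)=7056
  classical: ids {3, 4, 14, 27} → MAX(plays - duration)=7903
  jazz: ids {9, 16, 17, 20} → MAX(plays - duration)=5253

blues | 7056 ; classical | 7903 ; jazz | 5253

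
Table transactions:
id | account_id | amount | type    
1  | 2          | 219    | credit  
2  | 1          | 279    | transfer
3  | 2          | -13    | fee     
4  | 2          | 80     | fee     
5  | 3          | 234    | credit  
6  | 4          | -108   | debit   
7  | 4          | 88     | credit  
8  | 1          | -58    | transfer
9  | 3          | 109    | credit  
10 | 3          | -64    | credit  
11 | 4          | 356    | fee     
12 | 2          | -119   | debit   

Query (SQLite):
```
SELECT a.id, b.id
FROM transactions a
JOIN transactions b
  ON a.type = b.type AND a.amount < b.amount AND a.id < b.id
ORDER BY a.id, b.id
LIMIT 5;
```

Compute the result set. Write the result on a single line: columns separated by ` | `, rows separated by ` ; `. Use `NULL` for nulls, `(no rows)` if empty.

Pairs (a,b) with same type, a.amount < b.amount, a.id < b.id.
type groups: credit:{1,5,7,9,10} debit:{6,12} fee:{3,4,11} transfer:{2,8}
Ordered by (a.id, b.id); first 5.

1 | 5 ; 3 | 4 ; 3 | 11 ; 4 | 11 ; 7 | 9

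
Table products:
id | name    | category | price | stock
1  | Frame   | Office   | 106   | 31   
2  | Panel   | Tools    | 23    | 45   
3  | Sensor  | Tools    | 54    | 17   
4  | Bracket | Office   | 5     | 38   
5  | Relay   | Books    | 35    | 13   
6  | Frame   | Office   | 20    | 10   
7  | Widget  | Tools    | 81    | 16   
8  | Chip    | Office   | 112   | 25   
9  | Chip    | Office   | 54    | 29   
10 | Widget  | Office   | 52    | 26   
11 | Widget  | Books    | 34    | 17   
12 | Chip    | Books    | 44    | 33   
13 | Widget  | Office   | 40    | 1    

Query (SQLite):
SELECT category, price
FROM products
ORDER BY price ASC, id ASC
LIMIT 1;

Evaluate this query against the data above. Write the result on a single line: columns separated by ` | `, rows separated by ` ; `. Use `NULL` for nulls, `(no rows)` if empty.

Sort by price asc, tiebreak id asc: (5, id=4), (20, id=6), (23, id=2), (34, id=11) …. Take first 1.

Office | 5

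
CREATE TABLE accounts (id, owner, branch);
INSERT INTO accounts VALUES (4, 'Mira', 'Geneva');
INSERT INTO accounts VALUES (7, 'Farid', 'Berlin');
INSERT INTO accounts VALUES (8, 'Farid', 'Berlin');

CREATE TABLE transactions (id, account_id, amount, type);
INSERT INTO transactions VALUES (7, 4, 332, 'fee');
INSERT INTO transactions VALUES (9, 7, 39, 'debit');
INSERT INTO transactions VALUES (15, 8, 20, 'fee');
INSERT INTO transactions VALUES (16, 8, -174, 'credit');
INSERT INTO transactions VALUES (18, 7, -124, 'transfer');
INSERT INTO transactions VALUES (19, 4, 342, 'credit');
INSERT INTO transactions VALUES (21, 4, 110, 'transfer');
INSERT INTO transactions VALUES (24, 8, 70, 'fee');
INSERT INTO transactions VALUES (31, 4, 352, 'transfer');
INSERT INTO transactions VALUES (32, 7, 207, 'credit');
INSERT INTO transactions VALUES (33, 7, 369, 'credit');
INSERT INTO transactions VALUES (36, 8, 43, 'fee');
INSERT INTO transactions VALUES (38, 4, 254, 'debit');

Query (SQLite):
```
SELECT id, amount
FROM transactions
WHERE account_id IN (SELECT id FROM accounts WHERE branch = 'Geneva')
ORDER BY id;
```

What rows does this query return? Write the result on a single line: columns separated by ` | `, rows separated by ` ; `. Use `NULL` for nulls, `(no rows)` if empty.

7 | 332 ; 19 | 342 ; 21 | 110 ; 31 | 352 ; 38 | 254

Inner query: accounts.id where branch = 'Geneva'.
Outer: keep transactions rows whose account_id is in that set.
Inner query → {4}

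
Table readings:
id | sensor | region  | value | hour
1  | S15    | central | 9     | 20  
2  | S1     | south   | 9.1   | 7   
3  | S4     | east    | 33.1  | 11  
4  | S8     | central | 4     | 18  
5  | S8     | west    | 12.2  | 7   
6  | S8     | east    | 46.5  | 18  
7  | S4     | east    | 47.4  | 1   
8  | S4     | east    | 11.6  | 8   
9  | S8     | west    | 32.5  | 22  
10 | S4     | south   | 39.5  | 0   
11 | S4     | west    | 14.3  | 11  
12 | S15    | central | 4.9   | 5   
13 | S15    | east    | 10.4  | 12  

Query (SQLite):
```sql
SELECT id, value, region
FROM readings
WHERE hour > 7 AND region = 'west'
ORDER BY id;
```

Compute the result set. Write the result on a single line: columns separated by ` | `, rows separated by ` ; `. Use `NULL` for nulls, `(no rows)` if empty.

9 | 32.5 | west ; 11 | 14.3 | west

hour > 7: ids {1, 3, 4, 6, 8, 9, 11, 13}
region = 'west': ids {5, 9, 11}
Combine with AND.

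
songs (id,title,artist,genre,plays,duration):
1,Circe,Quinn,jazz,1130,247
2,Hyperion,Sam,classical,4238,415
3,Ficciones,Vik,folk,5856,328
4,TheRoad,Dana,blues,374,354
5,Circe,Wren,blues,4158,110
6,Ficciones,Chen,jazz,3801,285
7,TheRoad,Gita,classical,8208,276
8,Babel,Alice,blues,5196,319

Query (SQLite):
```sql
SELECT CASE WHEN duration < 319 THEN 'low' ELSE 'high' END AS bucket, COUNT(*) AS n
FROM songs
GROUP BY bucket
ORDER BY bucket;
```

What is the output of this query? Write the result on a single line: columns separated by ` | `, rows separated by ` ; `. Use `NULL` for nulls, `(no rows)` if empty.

high | 4 ; low | 4

Bucket rows by duration < 319 → 'low' else 'high'; count each bucket.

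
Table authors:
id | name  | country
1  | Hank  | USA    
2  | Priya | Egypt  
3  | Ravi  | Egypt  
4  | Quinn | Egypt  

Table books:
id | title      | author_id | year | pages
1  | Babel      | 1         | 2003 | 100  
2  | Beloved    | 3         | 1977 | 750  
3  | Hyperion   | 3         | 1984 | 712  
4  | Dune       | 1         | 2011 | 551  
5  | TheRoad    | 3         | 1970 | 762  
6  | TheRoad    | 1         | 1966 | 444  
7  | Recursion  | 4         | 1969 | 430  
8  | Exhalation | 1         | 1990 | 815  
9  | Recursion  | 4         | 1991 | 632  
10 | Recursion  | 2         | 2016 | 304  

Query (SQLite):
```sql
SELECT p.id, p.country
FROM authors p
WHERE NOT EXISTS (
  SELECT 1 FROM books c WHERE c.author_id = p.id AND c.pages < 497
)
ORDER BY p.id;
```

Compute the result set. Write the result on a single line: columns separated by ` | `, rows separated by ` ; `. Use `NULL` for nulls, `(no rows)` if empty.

3 | Egypt

For each authors row, check whether any books with matching author_id has pages < 497.
Keep rows where that is false.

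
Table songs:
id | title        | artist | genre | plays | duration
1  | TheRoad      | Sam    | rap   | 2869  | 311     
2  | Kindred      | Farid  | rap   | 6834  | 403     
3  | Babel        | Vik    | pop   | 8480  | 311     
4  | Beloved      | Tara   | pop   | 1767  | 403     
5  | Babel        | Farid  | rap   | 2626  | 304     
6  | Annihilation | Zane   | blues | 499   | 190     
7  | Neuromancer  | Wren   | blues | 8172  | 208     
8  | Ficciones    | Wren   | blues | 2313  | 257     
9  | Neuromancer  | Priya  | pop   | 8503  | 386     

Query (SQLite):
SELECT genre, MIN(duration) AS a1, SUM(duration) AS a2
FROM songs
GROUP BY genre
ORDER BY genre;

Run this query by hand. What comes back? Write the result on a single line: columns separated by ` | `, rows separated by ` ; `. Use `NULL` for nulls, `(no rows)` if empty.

Group songs by genre.
Per group compute: MIN(duration), SUM(duration).
  blues: ids {6, 7, 8} → MIN(duration)=190, SUM(duration)=655
  pop: ids {3, 4, 9} → MIN(duration)=311, SUM(duration)=1100
  rap: ids {1, 2, 5} → MIN(duration)=304, SUM(duration)=1018

blues | 190 | 655 ; pop | 311 | 1100 ; rap | 304 | 1018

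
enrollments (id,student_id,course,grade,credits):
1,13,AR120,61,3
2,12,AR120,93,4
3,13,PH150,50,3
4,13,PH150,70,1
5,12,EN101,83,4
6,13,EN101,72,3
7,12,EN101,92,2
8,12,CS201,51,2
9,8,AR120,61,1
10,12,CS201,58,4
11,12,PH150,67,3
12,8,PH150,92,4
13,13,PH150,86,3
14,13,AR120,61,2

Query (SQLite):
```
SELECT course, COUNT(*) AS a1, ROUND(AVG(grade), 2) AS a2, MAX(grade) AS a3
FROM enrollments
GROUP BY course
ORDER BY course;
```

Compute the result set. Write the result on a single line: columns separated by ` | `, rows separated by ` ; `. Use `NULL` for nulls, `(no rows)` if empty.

Group enrollments by course.
Per group compute: COUNT(*), ROUND(AVG(grade), 2), MAX(grade).
  AR120: ids {1, 2, 9, 14} → COUNT(*)=4, ROUND(AVG(grade), 2)=69, MAX(grade)=93
  CS201: ids {8, 10} → COUNT(*)=2, ROUND(AVG(grade), 2)=54.5, MAX(grade)=58
  EN101: ids {5, 6, 7} → COUNT(*)=3, ROUND(AVG(grade), 2)=82.33, MAX(grade)=92
  PH150: ids {3, 4, 11, 12, 13} → COUNT(*)=5, ROUND(AVG(grade), 2)=73, MAX(grade)=92

AR120 | 4 | 69 | 93 ; CS201 | 2 | 54.5 | 58 ; EN101 | 3 | 82.33 | 92 ; PH150 | 5 | 73 | 92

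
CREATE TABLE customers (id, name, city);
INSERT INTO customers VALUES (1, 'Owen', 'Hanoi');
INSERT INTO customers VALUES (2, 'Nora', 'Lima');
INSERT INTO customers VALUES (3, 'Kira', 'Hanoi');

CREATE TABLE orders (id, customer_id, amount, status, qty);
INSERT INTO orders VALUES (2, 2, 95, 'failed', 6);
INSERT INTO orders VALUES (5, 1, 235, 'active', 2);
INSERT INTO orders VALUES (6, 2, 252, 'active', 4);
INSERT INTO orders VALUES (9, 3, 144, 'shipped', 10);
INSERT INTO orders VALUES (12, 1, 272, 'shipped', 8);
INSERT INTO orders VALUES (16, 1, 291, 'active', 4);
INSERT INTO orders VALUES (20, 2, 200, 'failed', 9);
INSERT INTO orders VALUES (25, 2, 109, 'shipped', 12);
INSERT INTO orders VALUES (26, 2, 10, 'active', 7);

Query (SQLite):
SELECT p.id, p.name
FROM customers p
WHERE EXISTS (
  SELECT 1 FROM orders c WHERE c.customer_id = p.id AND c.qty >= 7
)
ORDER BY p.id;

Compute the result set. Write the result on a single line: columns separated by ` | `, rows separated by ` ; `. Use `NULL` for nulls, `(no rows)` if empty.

1 | Owen ; 2 | Nora ; 3 | Kira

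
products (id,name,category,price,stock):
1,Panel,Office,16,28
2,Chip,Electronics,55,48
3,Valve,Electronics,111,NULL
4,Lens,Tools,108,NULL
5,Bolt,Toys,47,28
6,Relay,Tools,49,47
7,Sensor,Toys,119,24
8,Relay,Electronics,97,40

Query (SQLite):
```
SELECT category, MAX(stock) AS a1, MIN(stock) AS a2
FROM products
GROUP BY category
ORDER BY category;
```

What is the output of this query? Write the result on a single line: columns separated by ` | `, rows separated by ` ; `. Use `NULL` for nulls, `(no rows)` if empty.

Electronics | 48 | 40 ; Office | 28 | 28 ; Tools | 47 | 47 ; Toys | 28 | 24

Group products by category.
Per group compute: MAX(stock), MIN(stock).
  Electronics: ids {2, 3, 8} → MAX(stock)=48, MIN(stock)=40
  Office: ids {1} → MAX(stock)=28, MIN(stock)=28
  Tools: ids {4, 6} → MAX(stock)=47, MIN(stock)=47
  Toys: ids {5, 7} → MAX(stock)=28, MIN(stock)=24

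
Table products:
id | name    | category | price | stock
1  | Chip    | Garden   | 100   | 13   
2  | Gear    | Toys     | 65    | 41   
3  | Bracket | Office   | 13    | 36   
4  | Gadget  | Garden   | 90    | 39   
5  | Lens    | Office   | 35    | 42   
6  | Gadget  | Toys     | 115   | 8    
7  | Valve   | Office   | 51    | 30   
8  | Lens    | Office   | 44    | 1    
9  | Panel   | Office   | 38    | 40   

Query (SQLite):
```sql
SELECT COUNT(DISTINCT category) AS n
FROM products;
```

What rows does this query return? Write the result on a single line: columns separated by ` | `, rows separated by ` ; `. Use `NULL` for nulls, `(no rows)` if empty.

3

Count distinct non-NULL category values.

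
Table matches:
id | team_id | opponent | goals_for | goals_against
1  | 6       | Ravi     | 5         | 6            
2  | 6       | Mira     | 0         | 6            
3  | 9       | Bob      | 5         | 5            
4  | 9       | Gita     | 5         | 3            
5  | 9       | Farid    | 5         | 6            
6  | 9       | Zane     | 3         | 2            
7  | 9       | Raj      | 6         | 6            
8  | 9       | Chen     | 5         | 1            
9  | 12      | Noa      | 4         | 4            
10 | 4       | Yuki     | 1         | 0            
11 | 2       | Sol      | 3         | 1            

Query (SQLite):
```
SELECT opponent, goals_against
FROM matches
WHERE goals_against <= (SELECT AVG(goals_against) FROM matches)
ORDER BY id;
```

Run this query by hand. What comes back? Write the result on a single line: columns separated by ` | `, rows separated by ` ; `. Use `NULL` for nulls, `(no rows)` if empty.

Gita | 3 ; Zane | 2 ; Chen | 1 ; Yuki | 0 ; Sol | 1

Scalar subquery: AVG(goals_against) over all matches rows = 3.636364 (≈; comparison uses full precision).
Keep rows where goals_against <= that value.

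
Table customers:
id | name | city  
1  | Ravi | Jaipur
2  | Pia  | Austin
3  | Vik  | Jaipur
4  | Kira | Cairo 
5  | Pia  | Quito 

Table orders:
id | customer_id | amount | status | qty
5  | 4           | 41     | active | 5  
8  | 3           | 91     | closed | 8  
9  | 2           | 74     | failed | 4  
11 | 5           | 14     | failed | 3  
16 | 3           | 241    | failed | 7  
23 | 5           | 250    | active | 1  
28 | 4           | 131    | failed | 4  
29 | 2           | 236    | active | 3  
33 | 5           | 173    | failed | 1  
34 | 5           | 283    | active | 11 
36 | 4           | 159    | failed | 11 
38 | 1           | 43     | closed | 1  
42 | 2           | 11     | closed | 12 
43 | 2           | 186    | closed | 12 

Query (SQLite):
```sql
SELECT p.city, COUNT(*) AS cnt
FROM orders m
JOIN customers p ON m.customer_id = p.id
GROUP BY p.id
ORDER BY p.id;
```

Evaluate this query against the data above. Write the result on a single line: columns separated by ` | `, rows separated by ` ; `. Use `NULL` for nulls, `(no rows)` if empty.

Join each orders row to its customers via customer_id.
Group joined rows by customers.id; compute COUNT(*) per group.
  1: ids {38} → COUNT(*)=1
  2: ids {9, 29, 42, 43} → COUNT(*)=4
  3: ids {8, 16} → COUNT(*)=2
  4: ids {5, 28, 36} → COUNT(*)=3
  5: ids {11, 23, 33, 34} → COUNT(*)=4

Jaipur | 1 ; Austin | 4 ; Jaipur | 2 ; Cairo | 3 ; Quito | 4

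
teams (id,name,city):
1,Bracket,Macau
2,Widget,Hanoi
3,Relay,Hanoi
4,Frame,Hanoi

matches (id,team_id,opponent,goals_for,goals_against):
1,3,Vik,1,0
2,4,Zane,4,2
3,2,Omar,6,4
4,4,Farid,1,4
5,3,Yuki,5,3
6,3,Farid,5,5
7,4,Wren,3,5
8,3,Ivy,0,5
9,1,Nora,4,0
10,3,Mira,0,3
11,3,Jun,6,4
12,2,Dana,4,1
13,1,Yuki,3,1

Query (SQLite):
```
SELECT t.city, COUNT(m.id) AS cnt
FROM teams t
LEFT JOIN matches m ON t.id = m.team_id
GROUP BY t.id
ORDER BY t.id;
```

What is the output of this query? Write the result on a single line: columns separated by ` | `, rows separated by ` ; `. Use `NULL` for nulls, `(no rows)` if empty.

LEFT JOIN keeps every teams row; unmatched ones get NULL for matches columns.
Group by teams.id and compute COUNT(m.id). COUNT(col) of an all-NULL group is 0.
  1: ids {9, 13} → COUNT(m.id)=2
  2: ids {3, 12} → COUNT(m.id)=2
  3: ids {1, 5, 6, 8, 10, 11} → COUNT(m.id)=6
  4: ids {2, 4, 7} → COUNT(m.id)=3

Macau | 2 ; Hanoi | 2 ; Hanoi | 6 ; Hanoi | 3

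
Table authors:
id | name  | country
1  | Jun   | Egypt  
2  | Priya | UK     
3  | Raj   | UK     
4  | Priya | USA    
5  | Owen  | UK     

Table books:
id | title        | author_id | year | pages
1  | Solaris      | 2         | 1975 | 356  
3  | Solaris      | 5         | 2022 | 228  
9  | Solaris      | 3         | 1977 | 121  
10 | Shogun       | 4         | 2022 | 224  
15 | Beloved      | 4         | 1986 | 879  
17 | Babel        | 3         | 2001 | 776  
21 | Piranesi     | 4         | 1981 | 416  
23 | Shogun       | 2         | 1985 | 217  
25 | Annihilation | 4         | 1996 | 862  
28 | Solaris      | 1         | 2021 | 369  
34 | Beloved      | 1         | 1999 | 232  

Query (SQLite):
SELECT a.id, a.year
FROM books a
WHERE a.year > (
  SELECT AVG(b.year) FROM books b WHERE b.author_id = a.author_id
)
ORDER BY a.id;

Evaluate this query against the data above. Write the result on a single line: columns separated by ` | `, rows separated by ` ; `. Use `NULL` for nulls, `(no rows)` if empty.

10 | 2022 ; 17 | 2001 ; 23 | 1985 ; 28 | 2021

For each books row a, compute AVG(year) over rows sharing a.author_id.
Keep row a if a.year > that per-group AVG.
  author_id=1: AVG(year) = 2010.0
  author_id=2: AVG(year) = 1980.0
  author_id=3: AVG(year) = 1989.0
  author_id=4: AVG(year) = 1996.25
  author_id=5: AVG(year) = 2022.0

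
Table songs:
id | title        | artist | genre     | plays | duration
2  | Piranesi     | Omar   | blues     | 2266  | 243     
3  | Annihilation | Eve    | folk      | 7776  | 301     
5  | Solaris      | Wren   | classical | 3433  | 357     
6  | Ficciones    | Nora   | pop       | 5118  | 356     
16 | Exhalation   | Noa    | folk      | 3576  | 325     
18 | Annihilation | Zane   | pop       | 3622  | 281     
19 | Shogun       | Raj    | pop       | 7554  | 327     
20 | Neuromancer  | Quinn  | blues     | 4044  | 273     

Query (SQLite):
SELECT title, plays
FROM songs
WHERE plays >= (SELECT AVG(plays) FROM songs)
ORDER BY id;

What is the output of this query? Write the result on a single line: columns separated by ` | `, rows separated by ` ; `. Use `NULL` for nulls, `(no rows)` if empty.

Scalar subquery: AVG(plays) over all songs rows = 4673.625.
Keep rows where plays >= that value.

Annihilation | 7776 ; Ficciones | 5118 ; Shogun | 7554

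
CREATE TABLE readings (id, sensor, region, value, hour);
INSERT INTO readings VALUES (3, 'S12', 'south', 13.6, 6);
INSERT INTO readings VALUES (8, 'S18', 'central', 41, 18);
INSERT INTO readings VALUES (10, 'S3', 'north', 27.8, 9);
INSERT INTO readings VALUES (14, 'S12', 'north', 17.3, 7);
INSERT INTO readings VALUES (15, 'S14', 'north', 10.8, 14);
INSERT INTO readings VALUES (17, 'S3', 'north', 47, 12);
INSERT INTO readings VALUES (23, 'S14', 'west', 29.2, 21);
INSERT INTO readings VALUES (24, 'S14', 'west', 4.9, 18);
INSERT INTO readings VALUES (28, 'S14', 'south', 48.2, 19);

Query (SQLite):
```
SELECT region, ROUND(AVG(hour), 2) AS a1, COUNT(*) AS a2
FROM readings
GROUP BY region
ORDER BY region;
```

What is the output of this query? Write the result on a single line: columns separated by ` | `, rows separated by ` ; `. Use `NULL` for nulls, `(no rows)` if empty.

Group readings by region.
Per group compute: ROUND(AVG(hour), 2), COUNT(*).
  central: ids {8} → ROUND(AVG(hour), 2)=18, COUNT(*)=1
  north: ids {10, 14, 15, 17} → ROUND(AVG(hour), 2)=10.5, COUNT(*)=4
  south: ids {3, 28} → ROUND(AVG(hour), 2)=12.5, COUNT(*)=2
  west: ids {23, 24} → ROUND(AVG(hour), 2)=19.5, COUNT(*)=2

central | 18 | 1 ; north | 10.5 | 4 ; south | 12.5 | 2 ; west | 19.5 | 2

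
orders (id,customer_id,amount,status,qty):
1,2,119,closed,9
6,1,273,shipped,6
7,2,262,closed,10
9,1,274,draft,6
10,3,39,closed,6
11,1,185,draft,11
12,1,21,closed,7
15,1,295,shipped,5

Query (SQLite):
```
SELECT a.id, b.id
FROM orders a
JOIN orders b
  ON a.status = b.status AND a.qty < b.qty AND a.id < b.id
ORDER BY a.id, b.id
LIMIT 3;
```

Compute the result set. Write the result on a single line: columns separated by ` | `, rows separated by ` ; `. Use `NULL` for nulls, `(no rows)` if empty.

Pairs (a,b) with same status, a.qty < b.qty, a.id < b.id.
status groups: closed:{1,7,10,12} draft:{9,11} shipped:{6,15}
Ordered by (a.id, b.id); first 3.

1 | 7 ; 9 | 11 ; 10 | 12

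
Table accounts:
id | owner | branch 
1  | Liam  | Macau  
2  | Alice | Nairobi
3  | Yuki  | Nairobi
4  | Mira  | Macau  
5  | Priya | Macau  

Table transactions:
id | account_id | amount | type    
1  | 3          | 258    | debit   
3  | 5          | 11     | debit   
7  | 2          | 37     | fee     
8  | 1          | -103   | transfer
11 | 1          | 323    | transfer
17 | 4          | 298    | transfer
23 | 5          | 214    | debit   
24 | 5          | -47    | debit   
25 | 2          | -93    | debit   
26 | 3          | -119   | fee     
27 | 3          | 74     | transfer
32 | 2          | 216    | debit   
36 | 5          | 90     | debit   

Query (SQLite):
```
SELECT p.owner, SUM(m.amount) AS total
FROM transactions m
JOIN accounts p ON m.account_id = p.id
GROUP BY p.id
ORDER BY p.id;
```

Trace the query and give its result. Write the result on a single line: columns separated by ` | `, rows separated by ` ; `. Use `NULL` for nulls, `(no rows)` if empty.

Liam | 220 ; Alice | 160 ; Yuki | 213 ; Mira | 298 ; Priya | 268

Join each transactions row to its accounts via account_id.
Group joined rows by accounts.id; compute SUM(m.amount) per group.
  1: ids {8, 11} → SUM(m.amount)=220
  2: ids {7, 25, 32} → SUM(m.amount)=160
  3: ids {1, 26, 27} → SUM(m.amount)=213
  4: ids {17} → SUM(m.amount)=298
  5: ids {3, 23, 24, 36} → SUM(m.amount)=268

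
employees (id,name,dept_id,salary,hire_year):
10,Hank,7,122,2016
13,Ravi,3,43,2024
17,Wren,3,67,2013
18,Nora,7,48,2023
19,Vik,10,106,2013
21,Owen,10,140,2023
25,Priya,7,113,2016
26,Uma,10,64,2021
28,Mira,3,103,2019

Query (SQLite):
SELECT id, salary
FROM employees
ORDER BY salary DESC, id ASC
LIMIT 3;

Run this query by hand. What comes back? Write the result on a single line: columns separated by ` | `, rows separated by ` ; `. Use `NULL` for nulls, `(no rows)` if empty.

21 | 140 ; 10 | 122 ; 25 | 113

Sort by salary desc, tiebreak id asc: (140, id=21), (122, id=10), (113, id=25), (106, id=19), (103, id=28), (67, id=17) …. Take first 3.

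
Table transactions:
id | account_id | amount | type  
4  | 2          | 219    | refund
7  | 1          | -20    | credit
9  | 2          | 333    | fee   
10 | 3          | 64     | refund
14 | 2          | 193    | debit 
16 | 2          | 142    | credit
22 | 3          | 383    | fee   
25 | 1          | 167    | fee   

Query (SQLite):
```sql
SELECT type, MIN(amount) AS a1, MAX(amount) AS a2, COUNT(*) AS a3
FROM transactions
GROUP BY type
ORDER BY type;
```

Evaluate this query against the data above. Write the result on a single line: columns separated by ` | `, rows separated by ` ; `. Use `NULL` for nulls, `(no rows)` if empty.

Group transactions by type.
Per group compute: MIN(amount), MAX(amount), COUNT(*).
  credit: ids {7, 16} → MIN(amount)=-20, MAX(amount)=142, COUNT(*)=2
  debit: ids {14} → MIN(amount)=193, MAX(amount)=193, COUNT(*)=1
  fee: ids {9, 22, 25} → MIN(amount)=167, MAX(amount)=383, COUNT(*)=3
  refund: ids {4, 10} → MIN(amount)=64, MAX(amount)=219, COUNT(*)=2

credit | -20 | 142 | 2 ; debit | 193 | 193 | 1 ; fee | 167 | 383 | 3 ; refund | 64 | 219 | 2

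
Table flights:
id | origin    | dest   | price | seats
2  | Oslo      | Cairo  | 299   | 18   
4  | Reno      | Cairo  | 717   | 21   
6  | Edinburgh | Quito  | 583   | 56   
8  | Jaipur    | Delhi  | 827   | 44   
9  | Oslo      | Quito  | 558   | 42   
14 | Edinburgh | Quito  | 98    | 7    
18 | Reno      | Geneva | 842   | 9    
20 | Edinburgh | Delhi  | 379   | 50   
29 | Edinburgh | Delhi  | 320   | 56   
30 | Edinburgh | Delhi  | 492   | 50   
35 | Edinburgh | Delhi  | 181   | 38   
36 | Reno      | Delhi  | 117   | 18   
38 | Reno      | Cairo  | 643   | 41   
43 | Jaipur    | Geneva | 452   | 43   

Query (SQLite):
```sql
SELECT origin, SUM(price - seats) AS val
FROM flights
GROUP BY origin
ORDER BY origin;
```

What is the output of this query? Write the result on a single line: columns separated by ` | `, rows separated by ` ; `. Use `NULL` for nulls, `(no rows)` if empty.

Edinburgh | 1796 ; Jaipur | 1192 ; Oslo | 797 ; Reno | 2230

For each row compute price - seats.
Group by origin; take SUM of the expression per group.
  Edinburgh: ids {6, 14, 20, 29, 30, 35} → SUM(price - seats)=1796
  Jaipur: ids {8, 43} → SUM(price - seats)=1192
  Oslo: ids {2, 9} → SUM(price - seats)=797
  Reno: ids {4, 18, 36, 38} → SUM(price - seats)=2230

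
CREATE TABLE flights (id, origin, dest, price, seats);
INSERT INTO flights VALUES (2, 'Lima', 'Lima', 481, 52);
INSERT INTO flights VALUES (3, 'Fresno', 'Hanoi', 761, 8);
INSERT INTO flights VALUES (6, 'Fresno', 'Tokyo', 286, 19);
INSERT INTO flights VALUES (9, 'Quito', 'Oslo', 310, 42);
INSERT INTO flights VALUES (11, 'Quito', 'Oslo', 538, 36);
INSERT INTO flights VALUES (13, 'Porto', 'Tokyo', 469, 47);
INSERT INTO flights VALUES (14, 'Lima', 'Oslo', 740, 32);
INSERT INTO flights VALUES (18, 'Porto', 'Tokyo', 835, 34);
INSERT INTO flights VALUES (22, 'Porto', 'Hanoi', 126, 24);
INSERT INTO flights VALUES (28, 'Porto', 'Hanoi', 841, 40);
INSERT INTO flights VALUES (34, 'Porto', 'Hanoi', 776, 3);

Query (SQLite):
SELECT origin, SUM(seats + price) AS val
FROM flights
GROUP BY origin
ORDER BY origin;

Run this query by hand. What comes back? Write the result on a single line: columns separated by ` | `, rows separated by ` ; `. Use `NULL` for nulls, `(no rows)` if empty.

Fresno | 1074 ; Lima | 1305 ; Porto | 3195 ; Quito | 926

For each row compute seats + price.
Group by origin; take SUM of the expression per group.
  Fresno: ids {3, 6} → SUM(seats + price)=1074
  Lima: ids {2, 14} → SUM(seats + price)=1305
  Porto: ids {13, 18, 22, 28, 34} → SUM(seats + price)=3195
  Quito: ids {9, 11} → SUM(seats + price)=926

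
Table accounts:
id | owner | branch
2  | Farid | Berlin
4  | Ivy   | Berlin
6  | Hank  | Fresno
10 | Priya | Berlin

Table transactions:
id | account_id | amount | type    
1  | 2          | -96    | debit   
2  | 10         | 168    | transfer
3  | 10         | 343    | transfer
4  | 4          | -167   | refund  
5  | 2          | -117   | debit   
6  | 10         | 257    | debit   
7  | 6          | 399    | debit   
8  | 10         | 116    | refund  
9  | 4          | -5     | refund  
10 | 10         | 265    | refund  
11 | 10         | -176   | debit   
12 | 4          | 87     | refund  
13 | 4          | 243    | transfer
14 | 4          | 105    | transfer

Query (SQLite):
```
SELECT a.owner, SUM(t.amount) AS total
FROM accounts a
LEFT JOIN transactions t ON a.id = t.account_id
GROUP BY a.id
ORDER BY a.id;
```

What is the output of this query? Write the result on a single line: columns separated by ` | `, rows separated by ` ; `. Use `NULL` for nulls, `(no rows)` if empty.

Farid | -213 ; Ivy | 263 ; Hank | 399 ; Priya | 973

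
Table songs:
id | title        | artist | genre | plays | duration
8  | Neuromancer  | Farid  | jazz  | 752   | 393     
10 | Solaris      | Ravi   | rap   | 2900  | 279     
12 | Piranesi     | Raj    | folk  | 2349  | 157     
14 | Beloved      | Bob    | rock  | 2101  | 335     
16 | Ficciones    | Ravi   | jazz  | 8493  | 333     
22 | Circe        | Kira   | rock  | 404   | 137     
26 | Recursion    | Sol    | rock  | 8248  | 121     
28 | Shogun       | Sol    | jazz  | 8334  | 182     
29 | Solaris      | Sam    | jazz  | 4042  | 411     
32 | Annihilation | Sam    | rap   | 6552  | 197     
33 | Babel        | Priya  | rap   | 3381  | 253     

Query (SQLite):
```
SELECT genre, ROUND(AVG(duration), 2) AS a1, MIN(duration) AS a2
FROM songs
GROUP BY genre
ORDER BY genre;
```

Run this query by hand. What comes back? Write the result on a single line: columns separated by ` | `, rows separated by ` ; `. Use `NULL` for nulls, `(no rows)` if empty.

folk | 157 | 157 ; jazz | 329.75 | 182 ; rap | 243 | 197 ; rock | 197.67 | 121

Group songs by genre.
Per group compute: ROUND(AVG(duration), 2), MIN(duration).
  folk: ids {12} → ROUND(AVG(duration), 2)=157, MIN(duration)=157
  jazz: ids {8, 16, 28, 29} → ROUND(AVG(duration), 2)=329.75, MIN(duration)=182
  rap: ids {10, 32, 33} → ROUND(AVG(duration), 2)=243, MIN(duration)=197
  rock: ids {14, 22, 26} → ROUND(AVG(duration), 2)=197.67, MIN(duration)=121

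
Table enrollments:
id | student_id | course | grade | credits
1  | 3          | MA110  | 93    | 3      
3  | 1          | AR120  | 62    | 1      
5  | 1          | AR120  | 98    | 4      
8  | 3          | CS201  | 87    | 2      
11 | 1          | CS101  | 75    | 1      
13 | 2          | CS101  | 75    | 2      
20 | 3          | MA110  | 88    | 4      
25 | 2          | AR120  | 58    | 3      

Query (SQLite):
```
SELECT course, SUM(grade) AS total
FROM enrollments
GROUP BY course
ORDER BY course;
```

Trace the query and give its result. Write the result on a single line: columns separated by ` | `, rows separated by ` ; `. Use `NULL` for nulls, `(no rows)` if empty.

AR120 | 218 ; CS101 | 150 ; CS201 | 87 ; MA110 | 181

Partition enrollments by course; compute SUM(grade) within each group.
  AR120: ids {3, 5, 25} → SUM(grade)=218
  CS101: ids {11, 13} → SUM(grade)=150
  CS201: ids {8} → SUM(grade)=87
  MA110: ids {1, 20} → SUM(grade)=181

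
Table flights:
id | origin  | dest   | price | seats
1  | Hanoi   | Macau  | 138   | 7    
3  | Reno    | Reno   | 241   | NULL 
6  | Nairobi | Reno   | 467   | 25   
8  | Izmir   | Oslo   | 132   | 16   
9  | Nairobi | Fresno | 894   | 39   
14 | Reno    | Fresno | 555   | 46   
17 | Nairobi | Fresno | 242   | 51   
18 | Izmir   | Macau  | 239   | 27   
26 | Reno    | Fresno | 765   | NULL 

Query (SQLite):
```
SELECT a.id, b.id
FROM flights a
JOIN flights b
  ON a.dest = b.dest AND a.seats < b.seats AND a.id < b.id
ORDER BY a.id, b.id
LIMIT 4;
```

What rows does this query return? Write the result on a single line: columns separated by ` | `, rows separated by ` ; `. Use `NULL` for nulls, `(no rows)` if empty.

Pairs (a,b) with same dest, a.seats < b.seats, a.id < b.id.
dest groups: Fresno:{9,14,17,26} Macau:{1,18} Oslo:{8} Reno:{3,6}
Ordered by (a.id, b.id); first 4.

1 | 18 ; 9 | 14 ; 9 | 17 ; 14 | 17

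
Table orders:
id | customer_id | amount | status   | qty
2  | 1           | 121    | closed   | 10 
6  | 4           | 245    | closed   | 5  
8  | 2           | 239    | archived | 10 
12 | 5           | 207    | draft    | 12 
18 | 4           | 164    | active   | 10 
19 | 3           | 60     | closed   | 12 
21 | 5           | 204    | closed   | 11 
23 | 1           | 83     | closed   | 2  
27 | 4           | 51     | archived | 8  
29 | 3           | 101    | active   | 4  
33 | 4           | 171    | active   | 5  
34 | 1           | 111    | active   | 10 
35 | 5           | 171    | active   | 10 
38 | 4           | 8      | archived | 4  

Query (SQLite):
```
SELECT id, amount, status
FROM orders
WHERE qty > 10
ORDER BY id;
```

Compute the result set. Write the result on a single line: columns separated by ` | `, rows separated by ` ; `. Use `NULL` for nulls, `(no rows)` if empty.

12 | 207 | draft ; 19 | 60 | closed ; 21 | 204 | closed

qty > 10: ids {12, 19, 21}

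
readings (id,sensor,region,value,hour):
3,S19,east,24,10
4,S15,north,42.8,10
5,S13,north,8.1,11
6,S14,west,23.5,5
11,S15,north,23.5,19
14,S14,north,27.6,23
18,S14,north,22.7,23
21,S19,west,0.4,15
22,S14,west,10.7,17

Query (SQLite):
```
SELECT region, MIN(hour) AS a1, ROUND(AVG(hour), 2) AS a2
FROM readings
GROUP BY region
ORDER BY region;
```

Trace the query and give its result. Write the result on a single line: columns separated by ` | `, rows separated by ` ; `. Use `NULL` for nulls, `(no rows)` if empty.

east | 10 | 10 ; north | 10 | 17.2 ; west | 5 | 12.33

Group readings by region.
Per group compute: MIN(hour), ROUND(AVG(hour), 2).
  east: ids {3} → MIN(hour)=10, ROUND(AVG(hour), 2)=10
  north: ids {4, 5, 11, 14, 18} → MIN(hour)=10, ROUND(AVG(hour), 2)=17.2
  west: ids {6, 21, 22} → MIN(hour)=5, ROUND(AVG(hour), 2)=12.33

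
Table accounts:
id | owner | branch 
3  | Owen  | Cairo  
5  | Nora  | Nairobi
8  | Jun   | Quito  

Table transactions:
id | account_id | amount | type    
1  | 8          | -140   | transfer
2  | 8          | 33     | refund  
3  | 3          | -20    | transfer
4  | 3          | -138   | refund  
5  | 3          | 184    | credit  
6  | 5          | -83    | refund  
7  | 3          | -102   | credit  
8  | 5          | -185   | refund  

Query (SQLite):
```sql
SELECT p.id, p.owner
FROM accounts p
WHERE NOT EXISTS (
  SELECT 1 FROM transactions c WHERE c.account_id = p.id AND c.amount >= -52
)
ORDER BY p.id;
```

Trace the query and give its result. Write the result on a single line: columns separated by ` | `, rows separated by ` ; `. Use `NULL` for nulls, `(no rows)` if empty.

5 | Nora

For each accounts row, check whether any transactions with matching account_id has amount >= -52.
Keep rows where that is false.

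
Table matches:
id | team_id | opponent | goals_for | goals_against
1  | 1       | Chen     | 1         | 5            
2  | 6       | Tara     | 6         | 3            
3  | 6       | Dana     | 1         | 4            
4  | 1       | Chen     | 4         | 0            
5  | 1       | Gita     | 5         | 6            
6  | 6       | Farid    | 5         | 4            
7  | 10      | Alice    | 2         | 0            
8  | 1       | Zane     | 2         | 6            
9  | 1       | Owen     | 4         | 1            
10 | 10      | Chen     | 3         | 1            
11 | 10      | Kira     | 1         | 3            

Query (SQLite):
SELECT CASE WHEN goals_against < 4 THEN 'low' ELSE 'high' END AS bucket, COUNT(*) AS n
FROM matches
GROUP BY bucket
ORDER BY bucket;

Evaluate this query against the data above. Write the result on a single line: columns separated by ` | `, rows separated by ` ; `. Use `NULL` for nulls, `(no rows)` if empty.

Bucket rows by goals_against < 4 → 'low' else 'high'; count each bucket.

high | 5 ; low | 6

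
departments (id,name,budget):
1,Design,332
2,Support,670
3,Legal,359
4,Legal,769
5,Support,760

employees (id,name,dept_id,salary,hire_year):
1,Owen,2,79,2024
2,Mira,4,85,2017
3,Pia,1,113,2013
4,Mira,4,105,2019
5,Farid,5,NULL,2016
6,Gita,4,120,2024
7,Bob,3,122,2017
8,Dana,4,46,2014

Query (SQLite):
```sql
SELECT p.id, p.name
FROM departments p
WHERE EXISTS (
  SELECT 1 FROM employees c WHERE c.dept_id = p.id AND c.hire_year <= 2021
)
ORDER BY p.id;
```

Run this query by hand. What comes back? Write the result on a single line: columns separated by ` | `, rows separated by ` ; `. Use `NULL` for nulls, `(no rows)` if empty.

1 | Design ; 3 | Legal ; 4 | Legal ; 5 | Support

For each departments row, check whether any employees with matching dept_id has hire_year <= 2021.
Keep rows where that is true.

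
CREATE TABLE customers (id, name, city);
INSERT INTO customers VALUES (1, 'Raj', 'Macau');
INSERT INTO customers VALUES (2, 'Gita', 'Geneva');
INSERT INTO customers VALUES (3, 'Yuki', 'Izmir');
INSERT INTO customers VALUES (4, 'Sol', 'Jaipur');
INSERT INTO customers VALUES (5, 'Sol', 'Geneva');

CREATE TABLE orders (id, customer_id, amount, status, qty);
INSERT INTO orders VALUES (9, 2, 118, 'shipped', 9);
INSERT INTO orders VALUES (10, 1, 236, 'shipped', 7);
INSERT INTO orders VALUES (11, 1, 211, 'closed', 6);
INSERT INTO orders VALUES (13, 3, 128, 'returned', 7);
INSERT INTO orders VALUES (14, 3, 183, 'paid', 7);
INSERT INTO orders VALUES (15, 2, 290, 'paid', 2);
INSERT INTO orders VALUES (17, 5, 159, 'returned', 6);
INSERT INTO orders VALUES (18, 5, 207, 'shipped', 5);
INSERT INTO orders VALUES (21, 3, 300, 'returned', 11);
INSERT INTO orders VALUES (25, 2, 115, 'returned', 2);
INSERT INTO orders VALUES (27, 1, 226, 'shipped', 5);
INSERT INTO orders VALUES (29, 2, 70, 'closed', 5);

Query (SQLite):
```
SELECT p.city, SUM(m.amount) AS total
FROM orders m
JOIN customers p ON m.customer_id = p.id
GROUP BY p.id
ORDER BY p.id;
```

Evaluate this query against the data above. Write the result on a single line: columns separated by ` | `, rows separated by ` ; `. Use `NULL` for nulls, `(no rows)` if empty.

Macau | 673 ; Geneva | 593 ; Izmir | 611 ; Geneva | 366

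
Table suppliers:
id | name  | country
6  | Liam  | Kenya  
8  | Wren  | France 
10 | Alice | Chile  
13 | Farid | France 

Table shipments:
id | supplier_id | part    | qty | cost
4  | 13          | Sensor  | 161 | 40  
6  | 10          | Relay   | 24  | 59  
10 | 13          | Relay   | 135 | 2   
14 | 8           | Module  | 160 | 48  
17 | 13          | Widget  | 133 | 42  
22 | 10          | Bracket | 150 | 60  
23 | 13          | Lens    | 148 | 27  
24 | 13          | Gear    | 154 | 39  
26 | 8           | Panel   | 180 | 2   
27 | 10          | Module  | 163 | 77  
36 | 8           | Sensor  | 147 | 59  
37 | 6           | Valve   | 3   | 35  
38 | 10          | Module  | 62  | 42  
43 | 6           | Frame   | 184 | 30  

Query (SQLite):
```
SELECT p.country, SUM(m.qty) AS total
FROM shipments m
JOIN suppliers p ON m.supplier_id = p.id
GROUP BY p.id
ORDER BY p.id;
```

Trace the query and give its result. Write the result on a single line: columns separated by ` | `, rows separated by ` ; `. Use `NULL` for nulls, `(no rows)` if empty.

Join each shipments row to its suppliers via supplier_id.
Group joined rows by suppliers.id; compute SUM(m.qty) per group.
  6: ids {37, 43} → SUM(m.qty)=187
  8: ids {14, 26, 36} → SUM(m.qty)=487
  10: ids {6, 22, 27, 38} → SUM(m.qty)=399
  13: ids {4, 10, 17, 23, 24} → SUM(m.qty)=731

Kenya | 187 ; France | 487 ; Chile | 399 ; France | 731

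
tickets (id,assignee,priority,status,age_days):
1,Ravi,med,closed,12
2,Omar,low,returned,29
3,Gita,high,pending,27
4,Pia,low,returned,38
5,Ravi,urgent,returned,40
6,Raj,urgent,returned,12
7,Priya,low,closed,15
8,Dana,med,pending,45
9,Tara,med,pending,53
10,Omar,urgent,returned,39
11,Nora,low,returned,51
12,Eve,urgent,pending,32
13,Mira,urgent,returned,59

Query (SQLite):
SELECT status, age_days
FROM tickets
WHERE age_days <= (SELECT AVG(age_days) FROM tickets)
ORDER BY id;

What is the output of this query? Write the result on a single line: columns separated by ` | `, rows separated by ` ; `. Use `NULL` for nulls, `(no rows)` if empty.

closed | 12 ; returned | 29 ; pending | 27 ; returned | 12 ; closed | 15 ; pending | 32

Scalar subquery: AVG(age_days) over all tickets rows = 34.769231 (≈; comparison uses full precision).
Keep rows where age_days <= that value.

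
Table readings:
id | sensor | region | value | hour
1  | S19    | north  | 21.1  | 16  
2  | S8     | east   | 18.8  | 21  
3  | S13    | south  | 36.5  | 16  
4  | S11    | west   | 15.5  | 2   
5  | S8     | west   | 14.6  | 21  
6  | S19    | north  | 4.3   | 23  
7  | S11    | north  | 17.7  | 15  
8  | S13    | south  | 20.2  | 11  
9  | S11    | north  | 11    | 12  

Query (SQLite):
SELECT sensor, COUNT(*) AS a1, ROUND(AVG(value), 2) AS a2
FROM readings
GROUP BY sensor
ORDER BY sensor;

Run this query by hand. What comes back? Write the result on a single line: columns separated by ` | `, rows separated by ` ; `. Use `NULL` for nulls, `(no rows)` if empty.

S11 | 3 | 14.73 ; S13 | 2 | 28.35 ; S19 | 2 | 12.7 ; S8 | 2 | 16.7

Group readings by sensor.
Per group compute: COUNT(*), ROUND(AVG(value), 2).
  S11: ids {4, 7, 9} → COUNT(*)=3, ROUND(AVG(value), 2)=14.73
  S13: ids {3, 8} → COUNT(*)=2, ROUND(AVG(value), 2)=28.35
  S19: ids {1, 6} → COUNT(*)=2, ROUND(AVG(value), 2)=12.7
  S8: ids {2, 5} → COUNT(*)=2, ROUND(AVG(value), 2)=16.7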